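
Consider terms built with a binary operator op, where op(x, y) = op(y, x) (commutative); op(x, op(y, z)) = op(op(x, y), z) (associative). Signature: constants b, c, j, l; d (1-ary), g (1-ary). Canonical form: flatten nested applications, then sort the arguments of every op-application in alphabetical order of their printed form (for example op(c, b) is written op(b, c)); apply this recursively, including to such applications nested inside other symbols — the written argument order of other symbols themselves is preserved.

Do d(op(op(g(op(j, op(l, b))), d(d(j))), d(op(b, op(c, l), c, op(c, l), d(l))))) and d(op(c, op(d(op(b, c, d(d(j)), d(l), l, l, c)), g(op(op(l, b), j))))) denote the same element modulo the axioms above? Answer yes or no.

Answer: no — d(op(d(d(j)), d(op(b, c, c, c, d(l), l, l)), g(op(b, j, l)))) vs d(op(c, d(op(b, c, c, d(d(j)), d(l), l, l)), g(op(b, j, l))))

Derivation:
Left:  d(op(op(g(op(j, op(l, b))), d(d(j))), d(op(b, op(c, l), c, op(c, l), d(l)))))
  Work inside:  op(op(g(op(j, op(l, b))), d(d(j))), d(op(b, op(c, l), c, op(c, l), d(l))))
  Flatten:  op(g(op(j, op(l, b))), d(d(j)), d(op(b, op(c, l), c, op(c, l), d(l))))
  Simplify inside:  g(op(j, op(l, b)))  →  g(op(b, j, l))
  Inside:  d(op(b, op(c, l), c, op(c, l), d(l)))  →  d(op(b, c, c, c, d(l), l, l))
  Order the arguments:  op(d(d(j)), d(op(b, c, c, c, d(l), l, l)), g(op(b, j, l)))
  Put back:  d(op(d(d(j)), d(op(b, c, c, c, d(l), l, l)), g(op(b, j, l))))
Right:  d(op(c, op(d(op(b, c, d(d(j)), d(l), l, l, c)), g(op(op(l, b), j)))))
  Work inside:  op(c, op(d(op(b, c, d(d(j)), d(l), l, l, c)), g(op(op(l, b), j))))
  Merge nested applications:  op(c, d(op(b, c, d(d(j)), d(l), l, l, c)), g(op(op(l, b), j)))
  Canonicalize subterm:  d(op(b, c, d(d(j)), d(l), l, l, c))  →  d(op(b, c, c, d(d(j)), d(l), l, l))
  Inside:  g(op(op(l, b), j))  →  g(op(b, j, l))
  Sort:  op(c, d(op(b, c, c, d(d(j)), d(l), l, l)), g(op(b, j, l)))
  Put back:  d(op(c, d(op(b, c, c, d(d(j)), d(l), l, l)), g(op(b, j, l))))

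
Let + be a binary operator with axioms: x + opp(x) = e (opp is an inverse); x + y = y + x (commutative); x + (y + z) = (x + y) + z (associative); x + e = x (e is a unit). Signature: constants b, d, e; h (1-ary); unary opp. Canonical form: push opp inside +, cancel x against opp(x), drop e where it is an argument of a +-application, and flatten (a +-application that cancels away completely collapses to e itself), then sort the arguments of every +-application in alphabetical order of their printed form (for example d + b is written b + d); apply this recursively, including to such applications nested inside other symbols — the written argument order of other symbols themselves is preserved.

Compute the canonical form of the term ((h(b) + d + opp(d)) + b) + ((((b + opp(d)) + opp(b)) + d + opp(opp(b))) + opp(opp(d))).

Push opp inside:  distribute opp over + and collapse double opp
Collect terms:  h(b) + d + b + b
Sort arguments:  b + b + d + h(b)

Answer: b + b + d + h(b)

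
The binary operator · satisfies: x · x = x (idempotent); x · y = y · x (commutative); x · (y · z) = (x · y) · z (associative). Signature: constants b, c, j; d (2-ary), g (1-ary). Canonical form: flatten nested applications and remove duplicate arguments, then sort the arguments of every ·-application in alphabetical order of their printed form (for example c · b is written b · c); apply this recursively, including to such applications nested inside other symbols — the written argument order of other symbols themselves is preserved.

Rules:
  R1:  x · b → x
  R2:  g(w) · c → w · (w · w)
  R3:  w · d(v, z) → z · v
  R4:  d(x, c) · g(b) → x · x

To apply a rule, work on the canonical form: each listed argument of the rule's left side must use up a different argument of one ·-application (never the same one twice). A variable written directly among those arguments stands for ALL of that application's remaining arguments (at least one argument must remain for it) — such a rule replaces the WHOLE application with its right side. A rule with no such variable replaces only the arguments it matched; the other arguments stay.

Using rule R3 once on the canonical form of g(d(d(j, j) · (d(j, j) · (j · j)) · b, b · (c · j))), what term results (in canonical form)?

Canonical form:  g(d(b · d(j, j) · j, b · c · j))
R3 matches:  uses d(j, j);  v := j, w := b · j, z := j
The variable takes the whole remainder — replace the entire application.
Giving:  g(d(j, b · c · j))

Answer: g(d(j, b · c · j))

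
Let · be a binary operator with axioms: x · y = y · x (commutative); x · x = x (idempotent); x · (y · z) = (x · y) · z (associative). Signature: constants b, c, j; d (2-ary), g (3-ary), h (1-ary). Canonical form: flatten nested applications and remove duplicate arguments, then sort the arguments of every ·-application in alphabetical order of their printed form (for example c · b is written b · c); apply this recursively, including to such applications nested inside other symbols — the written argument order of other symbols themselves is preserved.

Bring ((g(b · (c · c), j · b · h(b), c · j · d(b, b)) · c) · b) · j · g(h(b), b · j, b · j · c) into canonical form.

Answer: b · c · g(b · c, b · h(b) · j, c · d(b, b) · j) · g(h(b), b · j, b · c · j) · j

Derivation:
Flatten:  g(b · (c · c), j · b · h(b), c · j · d(b, b)) · c · b · j · g(h(b), b · j, b · j · c)
Canonicalize subterm:  g(b · (c · c), j · b · h(b), c · j · d(b, b))  →  g(b · c, b · h(b) · j, c · d(b, b) · j)
Simplify inside:  g(h(b), b · j, b · j · c)  →  g(h(b), b · j, b · c · j)
Order the arguments:  b · c · g(b · c, b · h(b) · j, c · d(b, b) · j) · g(h(b), b · j, b · c · j) · j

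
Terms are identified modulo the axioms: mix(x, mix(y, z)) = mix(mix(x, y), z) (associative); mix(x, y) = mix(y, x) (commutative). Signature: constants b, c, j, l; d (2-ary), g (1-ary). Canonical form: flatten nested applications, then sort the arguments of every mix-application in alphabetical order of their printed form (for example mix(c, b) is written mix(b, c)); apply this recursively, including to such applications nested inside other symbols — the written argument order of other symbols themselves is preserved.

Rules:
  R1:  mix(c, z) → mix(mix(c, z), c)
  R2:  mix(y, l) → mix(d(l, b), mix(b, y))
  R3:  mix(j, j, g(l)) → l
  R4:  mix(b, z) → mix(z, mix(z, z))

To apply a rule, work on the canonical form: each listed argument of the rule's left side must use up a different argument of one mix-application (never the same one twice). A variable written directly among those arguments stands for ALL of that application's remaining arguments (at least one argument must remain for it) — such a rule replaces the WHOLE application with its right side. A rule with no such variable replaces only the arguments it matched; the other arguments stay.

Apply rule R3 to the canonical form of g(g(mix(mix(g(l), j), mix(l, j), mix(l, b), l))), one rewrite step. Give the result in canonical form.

Canonical form:  g(g(mix(b, g(l), j, j, l, l, l)))
R3 matches:  uses g(l), j, j
New term:  g(g(mix(b, l, l, l, l)))

Answer: g(g(mix(b, l, l, l, l)))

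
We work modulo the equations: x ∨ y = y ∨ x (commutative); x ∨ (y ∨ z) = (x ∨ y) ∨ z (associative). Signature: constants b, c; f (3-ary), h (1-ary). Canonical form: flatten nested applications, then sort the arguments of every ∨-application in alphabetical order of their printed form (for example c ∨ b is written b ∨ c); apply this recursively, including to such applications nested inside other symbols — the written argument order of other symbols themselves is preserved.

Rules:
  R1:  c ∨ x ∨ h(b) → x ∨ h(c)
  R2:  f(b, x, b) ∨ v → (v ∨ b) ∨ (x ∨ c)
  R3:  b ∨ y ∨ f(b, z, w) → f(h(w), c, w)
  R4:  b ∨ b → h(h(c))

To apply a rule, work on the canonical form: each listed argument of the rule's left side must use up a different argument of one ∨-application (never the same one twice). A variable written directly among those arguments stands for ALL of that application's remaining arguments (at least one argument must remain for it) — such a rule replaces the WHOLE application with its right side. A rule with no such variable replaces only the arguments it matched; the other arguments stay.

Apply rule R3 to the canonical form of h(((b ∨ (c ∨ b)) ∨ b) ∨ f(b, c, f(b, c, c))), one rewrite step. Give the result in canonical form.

Canonical form:  h(b ∨ b ∨ b ∨ c ∨ f(b, c, f(b, c, c)))
Apply R3:  consuming b, f(b, c, f(b, c, c));  w := f(b, c, c), y := b ∨ b ∨ c, z := c
The extension variable absorbs all remaining arguments, so the whole application is rewritten.
Giving:  h(f(h(f(b, c, c)), c, f(b, c, c)))

Answer: h(f(h(f(b, c, c)), c, f(b, c, c)))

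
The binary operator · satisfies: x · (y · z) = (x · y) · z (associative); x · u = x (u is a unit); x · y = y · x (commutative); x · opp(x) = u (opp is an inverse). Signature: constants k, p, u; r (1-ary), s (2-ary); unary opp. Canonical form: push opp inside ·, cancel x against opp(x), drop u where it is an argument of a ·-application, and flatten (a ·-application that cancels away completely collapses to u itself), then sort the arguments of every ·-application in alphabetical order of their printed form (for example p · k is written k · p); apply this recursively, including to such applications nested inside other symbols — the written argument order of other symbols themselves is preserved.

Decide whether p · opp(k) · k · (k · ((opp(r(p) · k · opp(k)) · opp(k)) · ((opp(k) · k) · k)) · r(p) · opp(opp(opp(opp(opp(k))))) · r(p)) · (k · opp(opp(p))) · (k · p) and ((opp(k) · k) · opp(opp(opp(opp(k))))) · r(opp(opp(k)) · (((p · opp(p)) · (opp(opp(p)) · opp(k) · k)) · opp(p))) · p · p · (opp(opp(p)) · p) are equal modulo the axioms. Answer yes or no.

Answer: no — k · k · p · p · p · r(p) vs k · p · p · p · p · r(k)

Derivation:
Left:  p · opp(k) · k · (k · ((opp(r(p) · k · opp(k)) · opp(k)) · ((opp(k) · k) · k)) · r(p) · opp(opp(opp(opp(opp(k))))) · r(p)) · (k · opp(opp(p))) · (k · p)
  Push opp inside:  distribute opp over · and collapse double opp
  Collect:  p · p · p · k · k · r(p)
  Sort arguments:  k · k · p · p · p · r(p)
Right:  ((opp(k) · k) · opp(opp(opp(opp(k))))) · r(opp(opp(k)) · (((p · opp(p)) · (opp(opp(p)) · opp(k) · k)) · opp(p))) · p · p · (opp(opp(p)) · p)
  Push opp inside:  distribute opp over · and collapse double opp
  Collect:  k · r(k) · p · p · p · p
  Sort:  k · p · p · p · p · r(k)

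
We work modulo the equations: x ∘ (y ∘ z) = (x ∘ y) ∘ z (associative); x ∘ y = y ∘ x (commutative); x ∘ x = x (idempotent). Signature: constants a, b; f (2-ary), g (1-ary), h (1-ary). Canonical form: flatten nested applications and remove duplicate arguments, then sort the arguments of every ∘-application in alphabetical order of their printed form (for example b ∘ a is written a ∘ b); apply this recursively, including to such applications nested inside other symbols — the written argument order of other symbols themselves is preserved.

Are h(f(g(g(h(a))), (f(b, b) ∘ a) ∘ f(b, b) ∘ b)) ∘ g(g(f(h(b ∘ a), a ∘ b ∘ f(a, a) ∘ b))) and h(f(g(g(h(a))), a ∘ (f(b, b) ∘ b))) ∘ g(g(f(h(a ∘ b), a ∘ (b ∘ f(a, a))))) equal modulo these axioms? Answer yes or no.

Left:  h(f(g(g(h(a))), (f(b, b) ∘ a) ∘ f(b, b) ∘ b)) ∘ g(g(f(h(b ∘ a), a ∘ b ∘ f(a, a) ∘ b)))
  Inside:  h(f(g(g(h(a))), (f(b, b) ∘ a) ∘ f(b, b) ∘ b))  →  h(f(g(g(h(a))), a ∘ b ∘ f(b, b)))
  Canonicalize subterm:  g(g(f(h(b ∘ a), a ∘ b ∘ f(a, a) ∘ b)))  →  g(g(f(h(a ∘ b), a ∘ b ∘ f(a, a))))
  Order the arguments:  g(g(f(h(a ∘ b), a ∘ b ∘ f(a, a)))) ∘ h(f(g(g(h(a))), a ∘ b ∘ f(b, b)))
Right:  h(f(g(g(h(a))), a ∘ (f(b, b) ∘ b))) ∘ g(g(f(h(a ∘ b), a ∘ (b ∘ f(a, a)))))
  Inside:  h(f(g(g(h(a))), a ∘ (f(b, b) ∘ b)))  →  h(f(g(g(h(a))), a ∘ b ∘ f(b, b)))
  Simplify inside:  g(g(f(h(a ∘ b), a ∘ (b ∘ f(a, a)))))  →  g(g(f(h(a ∘ b), a ∘ b ∘ f(a, a))))
  Sort arguments:  g(g(f(h(a ∘ b), a ∘ b ∘ f(a, a)))) ∘ h(f(g(g(h(a))), a ∘ b ∘ f(b, b)))

Answer: yes — both canonical forms are g(g(f(h(a ∘ b), a ∘ b ∘ f(a, a)))) ∘ h(f(g(g(h(a))), a ∘ b ∘ f(b, b)))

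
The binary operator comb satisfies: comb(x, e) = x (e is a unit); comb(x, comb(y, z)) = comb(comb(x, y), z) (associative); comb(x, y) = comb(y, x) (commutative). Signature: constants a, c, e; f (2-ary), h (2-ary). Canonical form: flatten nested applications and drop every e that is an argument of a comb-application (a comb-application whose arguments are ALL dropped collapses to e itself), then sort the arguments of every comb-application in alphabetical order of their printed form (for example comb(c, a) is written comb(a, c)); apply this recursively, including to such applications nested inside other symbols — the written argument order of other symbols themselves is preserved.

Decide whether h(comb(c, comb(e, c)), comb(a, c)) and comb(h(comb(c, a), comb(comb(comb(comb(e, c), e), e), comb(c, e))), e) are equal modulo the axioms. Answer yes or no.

Answer: no — h(comb(c, c), comb(a, c)) vs h(comb(a, c), comb(c, c))

Derivation:
Left:  h(comb(c, comb(e, c)), comb(a, c))
  Descend into:  comb(c, comb(e, c))
  Flatten:  comb(c, e, c)
  Drop the unit:  drop e
  Sort:  comb(c, c)
  Rebuild:  h(comb(c, c), comb(a, c))
Right:  comb(h(comb(c, a), comb(comb(comb(comb(e, c), e), e), comb(c, e))), e)
  Inside:  h(comb(c, a), comb(comb(comb(comb(e, c), e), e), comb(c, e)))  →  h(comb(a, c), comb(c, c))
  Unit:  drop e
  Order the arguments:  h(comb(a, c), comb(c, c))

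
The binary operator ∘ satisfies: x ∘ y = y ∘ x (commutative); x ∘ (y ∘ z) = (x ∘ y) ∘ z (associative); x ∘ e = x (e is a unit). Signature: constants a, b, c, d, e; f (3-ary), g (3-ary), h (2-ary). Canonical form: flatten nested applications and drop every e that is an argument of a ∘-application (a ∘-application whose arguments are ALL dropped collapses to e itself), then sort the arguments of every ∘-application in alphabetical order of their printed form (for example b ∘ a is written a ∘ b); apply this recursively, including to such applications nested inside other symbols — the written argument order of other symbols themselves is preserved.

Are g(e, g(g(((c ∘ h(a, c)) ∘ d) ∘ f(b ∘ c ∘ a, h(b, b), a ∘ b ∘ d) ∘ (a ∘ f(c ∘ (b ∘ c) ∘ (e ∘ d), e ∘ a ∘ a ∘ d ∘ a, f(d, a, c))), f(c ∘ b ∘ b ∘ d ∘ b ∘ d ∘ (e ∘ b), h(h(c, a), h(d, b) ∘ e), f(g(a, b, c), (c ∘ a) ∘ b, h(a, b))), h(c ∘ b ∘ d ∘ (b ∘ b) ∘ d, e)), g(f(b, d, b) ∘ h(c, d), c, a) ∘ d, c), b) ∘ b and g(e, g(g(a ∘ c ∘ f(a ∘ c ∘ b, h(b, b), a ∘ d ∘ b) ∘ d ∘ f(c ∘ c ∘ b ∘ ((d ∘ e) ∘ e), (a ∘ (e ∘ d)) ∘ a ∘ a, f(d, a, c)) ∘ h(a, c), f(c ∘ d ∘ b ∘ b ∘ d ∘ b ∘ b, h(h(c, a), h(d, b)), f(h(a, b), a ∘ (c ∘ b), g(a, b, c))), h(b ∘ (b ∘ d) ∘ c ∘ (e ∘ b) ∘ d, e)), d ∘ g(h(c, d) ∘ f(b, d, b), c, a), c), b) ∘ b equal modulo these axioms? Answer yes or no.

Answer: no — b ∘ g(e, g(g(a ∘ c ∘ d ∘ f(a ∘ b ∘ c, h(b, b), a ∘ b ∘ d) ∘ f(b ∘ c ∘ c ∘ d, a ∘ a ∘ a ∘ d, f(d, a, c)) ∘ h(a, c), f(b ∘ b ∘ b ∘ b ∘ c ∘ d ∘ d, h(h(c, a), h(d, b)), f(g(a, b, c), a ∘ b ∘ c, h(a, b))), h(b ∘ b ∘ b ∘ c ∘ d ∘ d, e)), d ∘ g(f(b, d, b) ∘ h(c, d), c, a), c), b) vs b ∘ g(e, g(g(a ∘ c ∘ d ∘ f(a ∘ b ∘ c, h(b, b), a ∘ b ∘ d) ∘ f(b ∘ c ∘ c ∘ d, a ∘ a ∘ a ∘ d, f(d, a, c)) ∘ h(a, c), f(b ∘ b ∘ b ∘ b ∘ c ∘ d ∘ d, h(h(c, a), h(d, b)), f(h(a, b), a ∘ b ∘ c, g(a, b, c))), h(b ∘ b ∘ b ∘ c ∘ d ∘ d, e)), d ∘ g(f(b, d, b) ∘ h(c, d), c, a), c), b)

Derivation:
Left:  g(e, g(g(((c ∘ h(a, c)) ∘ d) ∘ f(b ∘ c ∘ a, h(b, b), a ∘ b ∘ d) ∘ (a ∘ f(c ∘ (b ∘ c) ∘ (e ∘ d), e ∘ a ∘ a ∘ d ∘ a, f(d, a, c))), f(c ∘ b ∘ b ∘ d ∘ b ∘ d ∘ (e ∘ b), h(h(c, a), h(d, b) ∘ e), f(g(a, b, c), (c ∘ a) ∘ b, h(a, b))), h(c ∘ b ∘ d ∘ (b ∘ b) ∘ d, e)), g(f(b, d, b) ∘ h(c, d), c, a) ∘ d, c), b) ∘ b
  Simplify inside:  g(e, g(g(((c ∘ h(a, c)) ∘ d) ∘ f(b ∘ c ∘ a, h(b, b), a ∘ b ∘ d) ∘ (a ∘ f(c ∘ (b ∘ c) ∘ (e ∘ d), e ∘ a ∘ a ∘ d ∘ a, f(d, a, c))), f(c ∘ b ∘ b ∘ d ∘ b ∘ d ∘ (e ∘ b), h(h(c, a), h(d, b) ∘ e), f(g(a, b, c), (c ∘ a) ∘ b, h(a, b))), h(c ∘ b ∘ d ∘ (b ∘ b) ∘ d, e)), g(f(b, d, b) ∘ h(c, d), c, a) ∘ d, c), b)  →  g(e, g(g(a ∘ c ∘ d ∘ f(a ∘ b ∘ c, h(b, b), a ∘ b ∘ d) ∘ f(b ∘ c ∘ c ∘ d, a ∘ a ∘ a ∘ d, f(d, a, c)) ∘ h(a, c), f(b ∘ b ∘ b ∘ b ∘ c ∘ d ∘ d, h(h(c, a), h(d, b)), f(g(a, b, c), a ∘ b ∘ c, h(a, b))), h(b ∘ b ∘ b ∘ c ∘ d ∘ d, e)), d ∘ g(f(b, d, b) ∘ h(c, d), c, a), c), b)
  Order the arguments:  b ∘ g(e, g(g(a ∘ c ∘ d ∘ f(a ∘ b ∘ c, h(b, b), a ∘ b ∘ d) ∘ f(b ∘ c ∘ c ∘ d, a ∘ a ∘ a ∘ d, f(d, a, c)) ∘ h(a, c), f(b ∘ b ∘ b ∘ b ∘ c ∘ d ∘ d, h(h(c, a), h(d, b)), f(g(a, b, c), a ∘ b ∘ c, h(a, b))), h(b ∘ b ∘ b ∘ c ∘ d ∘ d, e)), d ∘ g(f(b, d, b) ∘ h(c, d), c, a), c), b)
Right:  g(e, g(g(a ∘ c ∘ f(a ∘ c ∘ b, h(b, b), a ∘ d ∘ b) ∘ d ∘ f(c ∘ c ∘ b ∘ ((d ∘ e) ∘ e), (a ∘ (e ∘ d)) ∘ a ∘ a, f(d, a, c)) ∘ h(a, c), f(c ∘ d ∘ b ∘ b ∘ d ∘ b ∘ b, h(h(c, a), h(d, b)), f(h(a, b), a ∘ (c ∘ b), g(a, b, c))), h(b ∘ (b ∘ d) ∘ c ∘ (e ∘ b) ∘ d, e)), d ∘ g(h(c, d) ∘ f(b, d, b), c, a), c), b) ∘ b
  Simplify inside:  g(e, g(g(a ∘ c ∘ f(a ∘ c ∘ b, h(b, b), a ∘ d ∘ b) ∘ d ∘ f(c ∘ c ∘ b ∘ ((d ∘ e) ∘ e), (a ∘ (e ∘ d)) ∘ a ∘ a, f(d, a, c)) ∘ h(a, c), f(c ∘ d ∘ b ∘ b ∘ d ∘ b ∘ b, h(h(c, a), h(d, b)), f(h(a, b), a ∘ (c ∘ b), g(a, b, c))), h(b ∘ (b ∘ d) ∘ c ∘ (e ∘ b) ∘ d, e)), d ∘ g(h(c, d) ∘ f(b, d, b), c, a), c), b)  →  g(e, g(g(a ∘ c ∘ d ∘ f(a ∘ b ∘ c, h(b, b), a ∘ b ∘ d) ∘ f(b ∘ c ∘ c ∘ d, a ∘ a ∘ a ∘ d, f(d, a, c)) ∘ h(a, c), f(b ∘ b ∘ b ∘ b ∘ c ∘ d ∘ d, h(h(c, a), h(d, b)), f(h(a, b), a ∘ b ∘ c, g(a, b, c))), h(b ∘ b ∘ b ∘ c ∘ d ∘ d, e)), d ∘ g(f(b, d, b) ∘ h(c, d), c, a), c), b)
  Sort:  b ∘ g(e, g(g(a ∘ c ∘ d ∘ f(a ∘ b ∘ c, h(b, b), a ∘ b ∘ d) ∘ f(b ∘ c ∘ c ∘ d, a ∘ a ∘ a ∘ d, f(d, a, c)) ∘ h(a, c), f(b ∘ b ∘ b ∘ b ∘ c ∘ d ∘ d, h(h(c, a), h(d, b)), f(h(a, b), a ∘ b ∘ c, g(a, b, c))), h(b ∘ b ∘ b ∘ c ∘ d ∘ d, e)), d ∘ g(f(b, d, b) ∘ h(c, d), c, a), c), b)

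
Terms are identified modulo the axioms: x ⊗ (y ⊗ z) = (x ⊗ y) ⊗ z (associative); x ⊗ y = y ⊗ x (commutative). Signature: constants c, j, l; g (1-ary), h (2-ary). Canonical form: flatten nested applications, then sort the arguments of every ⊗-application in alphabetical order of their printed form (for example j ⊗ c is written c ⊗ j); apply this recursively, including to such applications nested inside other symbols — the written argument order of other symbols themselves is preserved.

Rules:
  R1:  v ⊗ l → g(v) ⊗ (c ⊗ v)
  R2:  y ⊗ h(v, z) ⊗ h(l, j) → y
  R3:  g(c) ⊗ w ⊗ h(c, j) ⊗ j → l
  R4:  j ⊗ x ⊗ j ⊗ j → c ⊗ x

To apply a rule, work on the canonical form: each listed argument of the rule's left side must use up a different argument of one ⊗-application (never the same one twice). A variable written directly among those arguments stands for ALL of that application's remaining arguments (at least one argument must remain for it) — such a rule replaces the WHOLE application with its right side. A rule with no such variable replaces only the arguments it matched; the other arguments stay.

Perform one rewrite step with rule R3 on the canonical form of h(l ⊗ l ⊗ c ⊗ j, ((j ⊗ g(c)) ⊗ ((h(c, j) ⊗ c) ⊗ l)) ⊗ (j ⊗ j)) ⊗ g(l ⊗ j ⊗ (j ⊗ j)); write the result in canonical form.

Canonical form:  g(j ⊗ j ⊗ j ⊗ l) ⊗ h(c ⊗ j ⊗ l ⊗ l, c ⊗ g(c) ⊗ h(c, j) ⊗ j ⊗ j ⊗ j ⊗ l)
Apply R3:  consuming g(c), h(c, j), j;  w := c ⊗ j ⊗ j ⊗ l
The extension variable absorbs all remaining arguments, so the whole application is rewritten.
Result:  g(j ⊗ j ⊗ j ⊗ l) ⊗ h(c ⊗ j ⊗ l ⊗ l, l)

Answer: g(j ⊗ j ⊗ j ⊗ l) ⊗ h(c ⊗ j ⊗ l ⊗ l, l)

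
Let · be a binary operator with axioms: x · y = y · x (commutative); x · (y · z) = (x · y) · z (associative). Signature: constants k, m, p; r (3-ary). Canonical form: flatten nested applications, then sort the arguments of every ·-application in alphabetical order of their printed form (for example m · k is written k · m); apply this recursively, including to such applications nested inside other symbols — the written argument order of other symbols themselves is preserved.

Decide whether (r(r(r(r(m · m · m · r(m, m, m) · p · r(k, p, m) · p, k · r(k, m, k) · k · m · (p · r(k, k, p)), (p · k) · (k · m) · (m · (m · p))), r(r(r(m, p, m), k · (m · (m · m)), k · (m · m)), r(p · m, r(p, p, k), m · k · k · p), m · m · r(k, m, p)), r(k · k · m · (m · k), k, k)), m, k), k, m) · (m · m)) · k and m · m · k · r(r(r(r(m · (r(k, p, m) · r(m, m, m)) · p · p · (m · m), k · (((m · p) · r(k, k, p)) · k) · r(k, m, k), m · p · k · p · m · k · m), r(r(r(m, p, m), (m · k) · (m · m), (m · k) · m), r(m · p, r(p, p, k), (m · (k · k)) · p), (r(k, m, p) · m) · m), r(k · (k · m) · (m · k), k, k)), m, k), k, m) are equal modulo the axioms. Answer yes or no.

Answer: yes — both canonical forms are k · m · m · r(r(r(r(m · m · m · p · p · r(k, p, m) · r(m, m, m), k · k · m · p · r(k, k, p) · r(k, m, k), k · k · m · m · m · p · p), r(r(r(m, p, m), k · m · m · m, k · m · m), r(m · p, r(p, p, k), k · k · m · p), m · m · r(k, m, p)), r(k · k · k · m · m, k, k)), m, k), k, m)

Derivation:
Left:  (r(r(r(r(m · m · m · r(m, m, m) · p · r(k, p, m) · p, k · r(k, m, k) · k · m · (p · r(k, k, p)), (p · k) · (k · m) · (m · (m · p))), r(r(r(m, p, m), k · (m · (m · m)), k · (m · m)), r(p · m, r(p, p, k), m · k · k · p), m · m · r(k, m, p)), r(k · k · m · (m · k), k, k)), m, k), k, m) · (m · m)) · k
  Un-nest:  r(r(r(r(m · m · m · r(m, m, m) · p · r(k, p, m) · p, k · r(k, m, k) · k · m · (p · r(k, k, p)), (p · k) · (k · m) · (m · (m · p))), r(r(r(m, p, m), k · (m · (m · m)), k · (m · m)), r(p · m, r(p, p, k), m · k · k · p), m · m · r(k, m, p)), r(k · k · m · (m · k), k, k)), m, k), k, m) · m · m · k
  Inside:  r(r(r(r(m · m · m · r(m, m, m) · p · r(k, p, m) · p, k · r(k, m, k) · k · m · (p · r(k, k, p)), (p · k) · (k · m) · (m · (m · p))), r(r(r(m, p, m), k · (m · (m · m)), k · (m · m)), r(p · m, r(p, p, k), m · k · k · p), m · m · r(k, m, p)), r(k · k · m · (m · k), k, k)), m, k), k, m)  →  r(r(r(r(m · m · m · p · p · r(k, p, m) · r(m, m, m), k · k · m · p · r(k, k, p) · r(k, m, k), k · k · m · m · m · p · p), r(r(r(m, p, m), k · m · m · m, k · m · m), r(m · p, r(p, p, k), k · k · m · p), m · m · r(k, m, p)), r(k · k · k · m · m, k, k)), m, k), k, m)
  Sort arguments:  k · m · m · r(r(r(r(m · m · m · p · p · r(k, p, m) · r(m, m, m), k · k · m · p · r(k, k, p) · r(k, m, k), k · k · m · m · m · p · p), r(r(r(m, p, m), k · m · m · m, k · m · m), r(m · p, r(p, p, k), k · k · m · p), m · m · r(k, m, p)), r(k · k · k · m · m, k, k)), m, k), k, m)
Right:  m · m · k · r(r(r(r(m · (r(k, p, m) · r(m, m, m)) · p · p · (m · m), k · (((m · p) · r(k, k, p)) · k) · r(k, m, k), m · p · k · p · m · k · m), r(r(r(m, p, m), (m · k) · (m · m), (m · k) · m), r(m · p, r(p, p, k), (m · (k · k)) · p), (r(k, m, p) · m) · m), r(k · (k · m) · (m · k), k, k)), m, k), k, m)
  Simplify inside:  r(r(r(r(m · (r(k, p, m) · r(m, m, m)) · p · p · (m · m), k · (((m · p) · r(k, k, p)) · k) · r(k, m, k), m · p · k · p · m · k · m), r(r(r(m, p, m), (m · k) · (m · m), (m · k) · m), r(m · p, r(p, p, k), (m · (k · k)) · p), (r(k, m, p) · m) · m), r(k · (k · m) · (m · k), k, k)), m, k), k, m)  →  r(r(r(r(m · m · m · p · p · r(k, p, m) · r(m, m, m), k · k · m · p · r(k, k, p) · r(k, m, k), k · k · m · m · m · p · p), r(r(r(m, p, m), k · m · m · m, k · m · m), r(m · p, r(p, p, k), k · k · m · p), m · m · r(k, m, p)), r(k · k · k · m · m, k, k)), m, k), k, m)
  Sort arguments:  k · m · m · r(r(r(r(m · m · m · p · p · r(k, p, m) · r(m, m, m), k · k · m · p · r(k, k, p) · r(k, m, k), k · k · m · m · m · p · p), r(r(r(m, p, m), k · m · m · m, k · m · m), r(m · p, r(p, p, k), k · k · m · p), m · m · r(k, m, p)), r(k · k · k · m · m, k, k)), m, k), k, m)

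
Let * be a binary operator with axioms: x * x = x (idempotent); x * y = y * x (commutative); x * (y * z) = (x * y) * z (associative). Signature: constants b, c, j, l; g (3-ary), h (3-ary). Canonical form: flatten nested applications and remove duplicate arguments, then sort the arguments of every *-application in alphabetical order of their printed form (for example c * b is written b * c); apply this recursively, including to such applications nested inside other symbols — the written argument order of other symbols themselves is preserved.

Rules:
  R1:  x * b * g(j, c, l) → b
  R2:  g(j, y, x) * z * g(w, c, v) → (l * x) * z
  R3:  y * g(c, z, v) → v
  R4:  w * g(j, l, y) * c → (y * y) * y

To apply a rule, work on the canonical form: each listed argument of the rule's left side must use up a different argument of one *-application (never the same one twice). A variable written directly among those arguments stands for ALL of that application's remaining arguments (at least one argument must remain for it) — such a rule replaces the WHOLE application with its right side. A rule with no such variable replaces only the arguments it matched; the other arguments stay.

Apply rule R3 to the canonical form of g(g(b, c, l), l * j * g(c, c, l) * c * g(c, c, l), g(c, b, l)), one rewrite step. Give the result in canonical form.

Answer: g(g(b, c, l), l, g(c, b, l))

Derivation:
Canonical form:  g(g(b, c, l), c * g(c, c, l) * j * l, g(c, b, l))
Match R3:  consume g(c, c, l);  v := l, y := c * j * l, z := c
The variable takes the whole remainder — replace the entire application.
Giving:  g(g(b, c, l), l, g(c, b, l))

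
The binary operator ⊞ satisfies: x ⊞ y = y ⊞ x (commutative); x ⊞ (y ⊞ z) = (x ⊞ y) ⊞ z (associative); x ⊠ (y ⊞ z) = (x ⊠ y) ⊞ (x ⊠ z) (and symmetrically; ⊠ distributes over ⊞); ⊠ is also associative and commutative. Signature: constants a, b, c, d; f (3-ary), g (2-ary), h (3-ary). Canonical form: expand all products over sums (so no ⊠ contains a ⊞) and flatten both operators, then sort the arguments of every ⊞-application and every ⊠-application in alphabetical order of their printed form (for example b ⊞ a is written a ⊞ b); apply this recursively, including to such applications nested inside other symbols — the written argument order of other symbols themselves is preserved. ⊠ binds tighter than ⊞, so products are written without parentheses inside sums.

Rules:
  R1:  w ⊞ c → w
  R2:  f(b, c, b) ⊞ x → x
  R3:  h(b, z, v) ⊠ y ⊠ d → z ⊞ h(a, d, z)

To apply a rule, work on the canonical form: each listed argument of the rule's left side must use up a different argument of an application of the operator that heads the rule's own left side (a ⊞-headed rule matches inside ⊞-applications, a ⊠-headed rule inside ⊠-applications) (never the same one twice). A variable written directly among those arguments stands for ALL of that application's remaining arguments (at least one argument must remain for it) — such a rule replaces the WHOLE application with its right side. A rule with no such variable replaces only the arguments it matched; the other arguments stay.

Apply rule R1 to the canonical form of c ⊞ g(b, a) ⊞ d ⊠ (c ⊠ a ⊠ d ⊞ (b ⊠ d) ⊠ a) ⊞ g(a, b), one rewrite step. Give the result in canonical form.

Canonical form:  a ⊠ b ⊠ d ⊠ d ⊞ a ⊠ c ⊠ d ⊠ d ⊞ c ⊞ g(a, b) ⊞ g(b, a)
Apply R1:  consuming c;  w := a ⊠ b ⊠ d ⊠ d ⊞ a ⊠ c ⊠ d ⊠ d ⊞ g(a, b) ⊞ g(b, a)
The variable takes the whole remainder — replace the entire application.
Giving:  a ⊠ b ⊠ d ⊠ d ⊞ a ⊠ c ⊠ d ⊠ d ⊞ g(a, b) ⊞ g(b, a)

Answer: a ⊠ b ⊠ d ⊠ d ⊞ a ⊠ c ⊠ d ⊠ d ⊞ g(a, b) ⊞ g(b, a)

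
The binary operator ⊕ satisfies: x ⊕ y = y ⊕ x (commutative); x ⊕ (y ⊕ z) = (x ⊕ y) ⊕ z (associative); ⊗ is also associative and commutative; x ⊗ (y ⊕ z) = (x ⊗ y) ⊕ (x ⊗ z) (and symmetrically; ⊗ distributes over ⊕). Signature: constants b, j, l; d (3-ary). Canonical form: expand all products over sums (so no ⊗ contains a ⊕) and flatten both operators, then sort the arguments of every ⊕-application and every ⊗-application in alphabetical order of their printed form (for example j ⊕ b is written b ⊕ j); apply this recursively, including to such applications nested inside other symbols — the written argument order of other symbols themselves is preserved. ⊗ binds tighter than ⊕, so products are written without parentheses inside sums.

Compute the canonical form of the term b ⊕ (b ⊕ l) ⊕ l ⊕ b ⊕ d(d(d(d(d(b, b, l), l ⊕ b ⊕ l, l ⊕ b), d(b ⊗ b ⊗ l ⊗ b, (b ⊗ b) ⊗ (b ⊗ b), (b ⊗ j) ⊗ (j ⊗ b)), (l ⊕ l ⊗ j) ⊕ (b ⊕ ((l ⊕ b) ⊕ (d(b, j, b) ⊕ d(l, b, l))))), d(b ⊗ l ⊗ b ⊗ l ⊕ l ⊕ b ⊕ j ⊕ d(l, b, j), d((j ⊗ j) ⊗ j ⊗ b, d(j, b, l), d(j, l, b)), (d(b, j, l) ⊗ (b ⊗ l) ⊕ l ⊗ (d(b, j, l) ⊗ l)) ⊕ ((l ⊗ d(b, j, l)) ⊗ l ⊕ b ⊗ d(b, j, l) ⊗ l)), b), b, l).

Un-nest:  b ⊕ b ⊕ l ⊕ l ⊕ b ⊕ d(d(d(d(d(b, b, l), b ⊕ l ⊕ l, b ⊕ l), d(b ⊗ b ⊗ b ⊗ l, b ⊗ b ⊗ b ⊗ b, b ⊗ b ⊗ j ⊗ j), b ⊕ b ⊕ d(b, j, b) ⊕ d(l, b, l) ⊕ j ⊗ l ⊕ l ⊕ l), d(b ⊕ b ⊗ b ⊗ l ⊗ l ⊕ d(l, b, j) ⊕ j ⊕ l, d(b ⊗ j ⊗ j ⊗ j, d(j, b, l), d(j, l, b)), b ⊗ d(b, j, l) ⊗ l ⊕ b ⊗ d(b, j, l) ⊗ l ⊕ d(b, j, l) ⊗ l ⊗ l ⊕ d(b, j, l) ⊗ l ⊗ l), b), b, l)
Sort arguments:  b ⊕ b ⊕ b ⊕ d(d(d(d(d(b, b, l), b ⊕ l ⊕ l, b ⊕ l), d(b ⊗ b ⊗ b ⊗ l, b ⊗ b ⊗ b ⊗ b, b ⊗ b ⊗ j ⊗ j), b ⊕ b ⊕ d(b, j, b) ⊕ d(l, b, l) ⊕ j ⊗ l ⊕ l ⊕ l), d(b ⊕ b ⊗ b ⊗ l ⊗ l ⊕ d(l, b, j) ⊕ j ⊕ l, d(b ⊗ j ⊗ j ⊗ j, d(j, b, l), d(j, l, b)), b ⊗ d(b, j, l) ⊗ l ⊕ b ⊗ d(b, j, l) ⊗ l ⊕ d(b, j, l) ⊗ l ⊗ l ⊕ d(b, j, l) ⊗ l ⊗ l), b), b, l) ⊕ l ⊕ l

Answer: b ⊕ b ⊕ b ⊕ d(d(d(d(d(b, b, l), b ⊕ l ⊕ l, b ⊕ l), d(b ⊗ b ⊗ b ⊗ l, b ⊗ b ⊗ b ⊗ b, b ⊗ b ⊗ j ⊗ j), b ⊕ b ⊕ d(b, j, b) ⊕ d(l, b, l) ⊕ j ⊗ l ⊕ l ⊕ l), d(b ⊕ b ⊗ b ⊗ l ⊗ l ⊕ d(l, b, j) ⊕ j ⊕ l, d(b ⊗ j ⊗ j ⊗ j, d(j, b, l), d(j, l, b)), b ⊗ d(b, j, l) ⊗ l ⊕ b ⊗ d(b, j, l) ⊗ l ⊕ d(b, j, l) ⊗ l ⊗ l ⊕ d(b, j, l) ⊗ l ⊗ l), b), b, l) ⊕ l ⊕ l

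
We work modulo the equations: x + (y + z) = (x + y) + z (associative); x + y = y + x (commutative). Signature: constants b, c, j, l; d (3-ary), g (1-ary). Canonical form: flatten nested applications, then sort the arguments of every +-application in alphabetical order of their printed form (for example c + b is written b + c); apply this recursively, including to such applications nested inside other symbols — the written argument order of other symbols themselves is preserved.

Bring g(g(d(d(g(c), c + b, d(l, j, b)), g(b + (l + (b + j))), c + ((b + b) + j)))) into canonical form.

Focus inside:  c + ((b + b) + j)
Un-nest:  c + b + b + j
Sort arguments:  b + b + c + j
Rebuild:  g(g(d(d(g(c), b + c, d(l, j, b)), g(b + b + j + l), b + b + c + j)))

Answer: g(g(d(d(g(c), b + c, d(l, j, b)), g(b + b + j + l), b + b + c + j)))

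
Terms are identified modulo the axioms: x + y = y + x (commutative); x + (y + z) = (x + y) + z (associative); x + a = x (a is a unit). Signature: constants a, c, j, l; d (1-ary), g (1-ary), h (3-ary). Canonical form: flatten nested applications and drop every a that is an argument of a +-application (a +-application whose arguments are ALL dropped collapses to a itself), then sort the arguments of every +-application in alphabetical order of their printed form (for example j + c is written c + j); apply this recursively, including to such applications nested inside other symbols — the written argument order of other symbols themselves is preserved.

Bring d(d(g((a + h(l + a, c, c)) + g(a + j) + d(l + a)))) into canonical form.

Answer: d(d(g(d(l) + g(j) + h(l, c, c))))

Derivation:
Work inside:  (a + h(l + a, c, c)) + g(a + j) + d(l + a)
Flatten:  a + h(l + a, c, c) + g(a + j) + d(l + a)
Canonicalize subterm:  h(l + a, c, c)  →  h(l, c, c)
Simplify inside:  g(a + j)  →  g(j)
Inside:  d(l + a)  →  d(l)
Units out:  drop a
Order the arguments:  d(l) + g(j) + h(l, c, c)
Rebuild:  d(d(g(d(l) + g(j) + h(l, c, c))))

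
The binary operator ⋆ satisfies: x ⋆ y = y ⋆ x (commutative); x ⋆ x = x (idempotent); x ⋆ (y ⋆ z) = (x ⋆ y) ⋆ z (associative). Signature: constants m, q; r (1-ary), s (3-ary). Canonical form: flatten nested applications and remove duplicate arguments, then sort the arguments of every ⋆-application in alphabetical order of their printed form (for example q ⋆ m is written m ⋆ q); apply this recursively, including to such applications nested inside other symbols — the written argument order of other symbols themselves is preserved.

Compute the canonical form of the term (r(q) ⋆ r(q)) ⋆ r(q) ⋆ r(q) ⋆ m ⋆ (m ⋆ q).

Flatten:  r(q) ⋆ r(q) ⋆ r(q) ⋆ r(q) ⋆ m ⋆ m ⋆ q
Idempotence:  drop duplicate r(q), r(q), r(q), m
Sort:  m ⋆ q ⋆ r(q)

Answer: m ⋆ q ⋆ r(q)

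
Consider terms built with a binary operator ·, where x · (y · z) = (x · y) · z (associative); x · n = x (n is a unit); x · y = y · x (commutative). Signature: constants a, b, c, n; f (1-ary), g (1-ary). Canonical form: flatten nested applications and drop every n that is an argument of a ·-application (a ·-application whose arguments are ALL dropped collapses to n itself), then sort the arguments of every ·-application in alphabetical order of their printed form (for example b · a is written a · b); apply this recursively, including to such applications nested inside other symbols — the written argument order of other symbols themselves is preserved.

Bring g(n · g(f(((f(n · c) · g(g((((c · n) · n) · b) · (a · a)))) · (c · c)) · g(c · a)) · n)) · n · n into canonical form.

Canonicalize subterm:  g(n · g(f(((f(n · c) · g(g((((c · n) · n) · b) · (a · a)))) · (c · c)) · g(c · a)) · n))  →  g(g(f(c · c · f(c) · g(a · c) · g(g(a · a · b · c)))))
Units out:  drop n (×2)
Sort arguments:  g(g(f(c · c · f(c) · g(a · c) · g(g(a · a · b · c)))))

Answer: g(g(f(c · c · f(c) · g(a · c) · g(g(a · a · b · c)))))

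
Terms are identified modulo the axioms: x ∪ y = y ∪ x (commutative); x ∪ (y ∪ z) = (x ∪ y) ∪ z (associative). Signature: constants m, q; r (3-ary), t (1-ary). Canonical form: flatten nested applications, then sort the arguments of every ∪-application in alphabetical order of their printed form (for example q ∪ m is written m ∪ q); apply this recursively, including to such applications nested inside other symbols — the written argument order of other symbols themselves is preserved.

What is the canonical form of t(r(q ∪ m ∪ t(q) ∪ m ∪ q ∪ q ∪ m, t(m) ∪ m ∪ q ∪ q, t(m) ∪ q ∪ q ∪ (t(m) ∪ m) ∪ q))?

Answer: t(r(m ∪ m ∪ m ∪ q ∪ q ∪ q ∪ t(q), m ∪ q ∪ q ∪ t(m), m ∪ q ∪ q ∪ q ∪ t(m) ∪ t(m)))

Derivation:
Focus inside:  t(m) ∪ q ∪ q ∪ (t(m) ∪ m) ∪ q
Flatten:  t(m) ∪ q ∪ q ∪ t(m) ∪ m ∪ q
Sort arguments:  m ∪ q ∪ q ∪ q ∪ t(m) ∪ t(m)
Rebuild:  t(r(m ∪ m ∪ m ∪ q ∪ q ∪ q ∪ t(q), m ∪ q ∪ q ∪ t(m), m ∪ q ∪ q ∪ q ∪ t(m) ∪ t(m)))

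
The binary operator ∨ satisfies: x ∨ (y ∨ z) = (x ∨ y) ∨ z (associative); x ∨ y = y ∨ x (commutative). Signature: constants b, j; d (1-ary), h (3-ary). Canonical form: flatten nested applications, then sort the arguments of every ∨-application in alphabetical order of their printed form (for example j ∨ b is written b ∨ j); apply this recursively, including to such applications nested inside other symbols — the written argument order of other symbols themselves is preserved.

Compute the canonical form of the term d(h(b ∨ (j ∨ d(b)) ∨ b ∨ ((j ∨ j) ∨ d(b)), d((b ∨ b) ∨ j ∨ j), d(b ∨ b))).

Descend into:  b ∨ (j ∨ d(b)) ∨ b ∨ ((j ∨ j) ∨ d(b))
Flatten:  b ∨ j ∨ d(b) ∨ b ∨ j ∨ j ∨ d(b)
Order the arguments:  b ∨ b ∨ d(b) ∨ d(b) ∨ j ∨ j ∨ j
Reassemble:  d(h(b ∨ b ∨ d(b) ∨ d(b) ∨ j ∨ j ∨ j, d(b ∨ b ∨ j ∨ j), d(b ∨ b)))

Answer: d(h(b ∨ b ∨ d(b) ∨ d(b) ∨ j ∨ j ∨ j, d(b ∨ b ∨ j ∨ j), d(b ∨ b)))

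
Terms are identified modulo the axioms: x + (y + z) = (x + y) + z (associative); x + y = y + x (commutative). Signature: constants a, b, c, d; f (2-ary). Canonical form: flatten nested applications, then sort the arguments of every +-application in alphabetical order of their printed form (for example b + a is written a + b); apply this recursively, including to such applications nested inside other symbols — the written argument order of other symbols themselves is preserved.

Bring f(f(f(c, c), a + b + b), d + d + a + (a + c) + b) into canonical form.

Descend into:  d + d + a + (a + c) + b
Merge nested applications:  d + d + a + a + c + b
Sort:  a + a + b + c + d + d
Rebuild:  f(f(f(c, c), a + b + b), a + a + b + c + d + d)

Answer: f(f(f(c, c), a + b + b), a + a + b + c + d + d)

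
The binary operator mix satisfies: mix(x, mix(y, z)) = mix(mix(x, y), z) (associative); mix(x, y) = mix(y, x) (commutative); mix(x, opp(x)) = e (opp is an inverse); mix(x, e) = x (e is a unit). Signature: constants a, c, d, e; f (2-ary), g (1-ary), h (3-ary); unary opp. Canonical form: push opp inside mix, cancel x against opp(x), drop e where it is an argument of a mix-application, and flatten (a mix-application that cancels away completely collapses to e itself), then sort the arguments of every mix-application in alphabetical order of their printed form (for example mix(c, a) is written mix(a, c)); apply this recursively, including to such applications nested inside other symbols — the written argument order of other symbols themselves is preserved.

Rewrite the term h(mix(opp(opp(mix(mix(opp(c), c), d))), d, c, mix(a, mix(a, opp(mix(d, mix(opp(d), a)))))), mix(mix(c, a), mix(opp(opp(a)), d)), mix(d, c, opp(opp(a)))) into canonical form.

Work inside:  mix(opp(opp(mix(mix(opp(c), c), d))), d, c, mix(a, mix(a, opp(mix(d, mix(opp(d), a))))))
Push opp inside:  distribute opp over mix and collapse double opp
Collect terms:  mix(c, d, d, a)
Sort arguments:  mix(a, c, d, d)
Put back:  h(mix(a, c, d, d), mix(a, a, c, d), mix(a, c, d))

Answer: h(mix(a, c, d, d), mix(a, a, c, d), mix(a, c, d))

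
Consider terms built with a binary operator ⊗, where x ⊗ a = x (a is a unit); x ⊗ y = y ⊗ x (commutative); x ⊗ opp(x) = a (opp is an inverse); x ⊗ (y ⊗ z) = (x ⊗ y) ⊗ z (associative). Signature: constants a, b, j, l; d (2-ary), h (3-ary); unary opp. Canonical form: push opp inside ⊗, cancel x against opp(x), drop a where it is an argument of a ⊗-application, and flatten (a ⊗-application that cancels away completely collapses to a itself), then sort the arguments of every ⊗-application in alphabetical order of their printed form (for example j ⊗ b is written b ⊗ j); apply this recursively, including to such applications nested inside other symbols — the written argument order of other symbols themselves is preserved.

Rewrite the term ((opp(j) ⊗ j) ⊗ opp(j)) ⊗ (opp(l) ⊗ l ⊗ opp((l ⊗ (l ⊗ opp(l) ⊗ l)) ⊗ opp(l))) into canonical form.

Push opp inside:  distribute opp over ⊗ and collapse double opp
Collect:  opp(j) ⊗ opp(l)

Answer: opp(j) ⊗ opp(l)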